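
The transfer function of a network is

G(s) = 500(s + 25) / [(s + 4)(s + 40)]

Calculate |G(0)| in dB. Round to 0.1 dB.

G(0) = 500·25 / (4·40) = 78.125
20 log₁₀(78.125) ≈ 37.86 dB

37.9 dB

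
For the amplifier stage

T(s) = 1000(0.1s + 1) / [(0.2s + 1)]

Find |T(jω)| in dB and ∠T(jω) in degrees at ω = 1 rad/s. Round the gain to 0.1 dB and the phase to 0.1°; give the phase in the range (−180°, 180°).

At ω = 1 rad/s:
zero (1 + j1·0.1) = 1 + j0.1 → |·| ≈ 1.005, ∠ ≈ 5.71°
pole (1 + j1·0.2) = 1 + j0.2 → |·| ≈ 1.0198, ∠ ≈ 11.31°
|T| = 1000 · 1.005 / (1.0198) ≈ 985.49
Gain = 20 log₁₀(985.49) ≈ 59.87 dB
∠T = (5.71°) − (11.31°) = -5.60°

59.9 dB, -5.6°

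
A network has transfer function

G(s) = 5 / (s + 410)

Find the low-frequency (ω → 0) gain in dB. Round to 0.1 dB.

G(0) = 5 / 410 ≈ 0.012195
20 log₁₀(0.012195) ≈ -38.28 dB

-38.3 dB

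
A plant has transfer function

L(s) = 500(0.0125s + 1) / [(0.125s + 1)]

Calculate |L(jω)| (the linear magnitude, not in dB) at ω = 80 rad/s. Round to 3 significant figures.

At ω = 80 rad/s:
zero (1 + j80·0.0125) = 1 + j1 → |·| ≈ 1.4142, ∠ ≈ 45.00°
pole (1 + j80·0.125) = 1 + j10 → |·| ≈ 10.05, ∠ ≈ 84.29°
|L| = 500 · 1.4142 / (10.05) ≈ 70.358

70.4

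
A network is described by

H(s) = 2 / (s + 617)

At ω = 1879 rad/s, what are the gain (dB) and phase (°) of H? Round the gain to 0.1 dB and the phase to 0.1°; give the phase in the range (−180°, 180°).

-59.9 dB, -71.8°

Substitute s = j1879:
Numerator: 2 = 2 + j0
Denominator: (j1879) + 617 = 617 + j1879
|N| = √(2² + 0²) ≈ 2, ∠N ≈ 0.00°
|D| = √(617² + 1879²) ≈ 1977.7, ∠D ≈ 71.82°
|H| = 2 / 1977.7 ≈ 0.0010113
Gain = 20 log₁₀(0.0010113) ≈ -59.90 dB
∠H = 0.00° − 71.82° = -71.82°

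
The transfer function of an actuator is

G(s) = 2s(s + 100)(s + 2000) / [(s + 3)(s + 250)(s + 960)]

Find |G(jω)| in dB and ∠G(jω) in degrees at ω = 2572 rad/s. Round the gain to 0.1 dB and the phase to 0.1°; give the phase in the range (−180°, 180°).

7.5 dB, -14.0°

At s = jω = j2572:
zero (s+100): 100 + j2572 → |·| = √(100²+2572²) = √6625184 ≈ 2573.9, ∠ = arctan(2572/100) ≈ 87.77°
zero (s+2000): 2000 + j2572 → |·| = √(2000²+2572²) = √10615184 ≈ 3258.1, ∠ = arctan(2572/2000) ≈ 52.13°
zero at origin: s = j2572 → |·| = 2572, ∠ = 90.00°
pole (s+3): 3 + j2572 → |·| = √(3²+2572²) = √6615193 ≈ 2572, ∠ = arctan(2572/3) ≈ 89.93°
pole (s+250): 250 + j2572 → |·| = √(250²+2572²) = √6677684 ≈ 2584.1, ∠ = arctan(2572/250) ≈ 84.45°
pole (s+960): 960 + j2572 → |·| = √(960²+2572²) = √7536784 ≈ 2745.3, ∠ = arctan(2572/960) ≈ 69.53°
|G| = 2 · 2.1569e+10 / 1.8246e+10 ≈ 2.3642
Gain = 20 log₁₀(2.3642) ≈ 7.47 dB
∠G = 229.90° − 243.91° = -14.01°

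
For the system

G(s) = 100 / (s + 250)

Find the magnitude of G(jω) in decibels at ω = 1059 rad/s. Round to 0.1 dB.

-20.7 dB

At s = jω = j1059:
pole (s+250): 250 + j1059 → |·| = √(250²+1059²) = √1183981 ≈ 1088.1, ∠ = arctan(1059/250) ≈ 76.72°
|G| = 100 / 1088.1 ≈ 0.091903
Gain = 20 log₁₀(0.091903) ≈ -20.73 dB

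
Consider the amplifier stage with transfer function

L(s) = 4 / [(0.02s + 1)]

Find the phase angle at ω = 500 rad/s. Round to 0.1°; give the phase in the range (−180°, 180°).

-84.3°

At ω = 500 rad/s:
pole (1 + j500·0.02) = 1 + j10 → |·| ≈ 10.05, ∠ ≈ 84.29°
∠L = (0°) − (84.29°) = -84.29°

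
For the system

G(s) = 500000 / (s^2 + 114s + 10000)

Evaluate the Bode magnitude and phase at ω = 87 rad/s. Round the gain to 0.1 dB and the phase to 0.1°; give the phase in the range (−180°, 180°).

33.8 dB, -76.2°

At s = jω = j87:
quadratic: (j87)² + 114·j87 + 10000 = 2431 + j9918 → |·| ≈ 10212, ∠ ≈ 76.23°
|G| = 500000 / 10212 ≈ 48.962
Gain = 20 log₁₀(48.962) ≈ 33.80 dB
∠G = 0.00° − 76.23° = -76.23°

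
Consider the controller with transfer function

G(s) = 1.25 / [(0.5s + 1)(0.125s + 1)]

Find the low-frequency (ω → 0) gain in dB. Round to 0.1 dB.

1.9 dB

G(0) = 1.25 · 1 / 1 = 1.25
20 log₁₀(1.25) ≈ 1.94 dB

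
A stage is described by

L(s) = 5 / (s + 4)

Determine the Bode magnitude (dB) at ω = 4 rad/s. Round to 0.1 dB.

-1.1 dB

At s = jω = j4:
pole (s+4): 4 + j4 → |·| = √(4²+4²) = √32 ≈ 5.6569, ∠ = arctan(4/4) ≈ 45.00°
|L| = 5 / 5.6569 ≈ 0.88388
Gain = 20 log₁₀(0.88388) ≈ -1.07 dB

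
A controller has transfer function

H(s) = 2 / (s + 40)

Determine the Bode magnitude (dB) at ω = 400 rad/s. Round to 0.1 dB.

-46.1 dB

Substitute s = j400:
Numerator: 2 = 2 + j0
Denominator: (j400) + 40 = 40 + j400
|N| = √(2² + 0²) ≈ 2, ∠N ≈ 0.00°
|D| = √(40² + 400²) ≈ 402, ∠D ≈ 84.29°
|H| = 2 / 402 ≈ 0.0049751
Gain = 20 log₁₀(0.0049751) ≈ -46.06 dB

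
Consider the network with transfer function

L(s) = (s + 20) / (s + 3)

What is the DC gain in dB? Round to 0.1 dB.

16.5 dB

L(0) = 20 / 3 ≈ 6.6667
20 log₁₀(6.6667) ≈ 16.48 dB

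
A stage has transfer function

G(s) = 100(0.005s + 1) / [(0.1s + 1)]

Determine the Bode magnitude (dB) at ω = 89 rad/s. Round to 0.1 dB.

21.7 dB

At ω = 89 rad/s:
zero (1 + j89·0.005) = 1 + j0.445 → |·| ≈ 1.0945, ∠ ≈ 23.99°
pole (1 + j89·0.1) = 1 + j8.9 → |·| ≈ 8.956, ∠ ≈ 83.59°
|G| = 100 · 1.0945 / (8.956) ≈ 12.221
Gain = 20 log₁₀(12.221) ≈ 21.74 dB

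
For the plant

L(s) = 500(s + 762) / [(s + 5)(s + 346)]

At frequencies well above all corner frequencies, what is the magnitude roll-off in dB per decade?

-20 dB/decade

Each pole contributes −20 dB/decade at high frequency; each zero contributes +20 dB/decade.
Net: 1 zero(s) − 2 pole(s) → -20 dB/decade.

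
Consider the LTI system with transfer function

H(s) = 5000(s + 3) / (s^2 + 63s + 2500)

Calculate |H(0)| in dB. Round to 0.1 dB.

15.6 dB

H(0) = 5000·3 / 2500 = 6
20 log₁₀(6) ≈ 15.56 dB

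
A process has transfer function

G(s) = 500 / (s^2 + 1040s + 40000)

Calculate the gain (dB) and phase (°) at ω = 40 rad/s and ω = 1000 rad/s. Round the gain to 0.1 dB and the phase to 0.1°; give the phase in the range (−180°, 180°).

Substitute s = j40:
Numerator: 500 = 500 + j0
Denominator: (j40)^2 + 1040(j40) + 40000 = 38400 + j41600
|N| = √(500² + 0²) ≈ 500, ∠N ≈ 0.00°
|D| = √(38400² + 41600²) ≈ 56614, ∠D ≈ 47.29°
|G| = 500 / 56614 ≈ 0.0088317
Gain = 20 log₁₀(0.0088317) ≈ -41.08 dB
∠G = 0.00° − 47.29° = -47.29°

Substitute s = j1000:
Numerator: 500 = 500 + j0
Denominator: (j1000)^2 + 1040(j1000) + 40000 = -960000 + j1040000
|N| = √(500² + 0²) ≈ 500, ∠N ≈ 0.00°
|D| = √(960000² + 1040000²) ≈ 1.4153e+06, ∠D ≈ 132.71°
|G| = 500 / 1.4153e+06 ≈ 0.00035328
Gain = 20 log₁₀(0.00035328) ≈ -69.04 dB
∠G = 0.00° − 132.71° = -132.71°

ω = 40: -41.1 dB, -47.3°; ω = 1000: -69.0 dB, -132.7°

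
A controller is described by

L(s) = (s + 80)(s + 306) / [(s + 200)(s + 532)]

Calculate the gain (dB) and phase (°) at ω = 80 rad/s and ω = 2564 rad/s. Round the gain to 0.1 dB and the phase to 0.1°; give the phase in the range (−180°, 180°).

ω = 80: -10.2 dB, 29.3°; ω = 2564: -0.1 dB, 7.6°

At s = jω = j80:
zero (s+80): 80 + j80 → |·| = √(80²+80²) = √12800 ≈ 113.14, ∠ = arctan(80/80) ≈ 45.00°
zero (s+306): 306 + j80 → |·| = √(306²+80²) = √100036 ≈ 316.28, ∠ = arctan(80/306) ≈ 14.65°
pole (s+200): 200 + j80 → |·| = √(200²+80²) = √46400 ≈ 215.41, ∠ = arctan(80/200) ≈ 21.80°
pole (s+532): 532 + j80 → |·| = √(532²+80²) = √289424 ≈ 537.98, ∠ = arctan(80/532) ≈ 8.55°
|L| = 1 · 35784 / 1.1589e+05 ≈ 0.30878
Gain = 20 log₁₀(0.30878) ≈ -10.21 dB
∠L = 59.65° − 30.35° = 29.30°

At s = jω = j2564:
zero (s+80): 80 + j2564 → |·| = √(80²+2564²) = √6580496 ≈ 2565.2, ∠ = arctan(2564/80) ≈ 88.21°
zero (s+306): 306 + j2564 → |·| = √(306²+2564²) = √6667732 ≈ 2582.2, ∠ = arctan(2564/306) ≈ 83.19°
pole (s+200): 200 + j2564 → |·| = √(200²+2564²) = √6614096 ≈ 2571.8, ∠ = arctan(2564/200) ≈ 85.54°
pole (s+532): 532 + j2564 → |·| = √(532²+2564²) = √6857120 ≈ 2618.6, ∠ = arctan(2564/532) ≈ 78.28°
|L| = 1 · 6.6239e+06 / 6.7345e+06 ≈ 0.98358
Gain = 20 log₁₀(0.98358) ≈ -0.14 dB
∠L = 171.40° − 163.82° = 7.58°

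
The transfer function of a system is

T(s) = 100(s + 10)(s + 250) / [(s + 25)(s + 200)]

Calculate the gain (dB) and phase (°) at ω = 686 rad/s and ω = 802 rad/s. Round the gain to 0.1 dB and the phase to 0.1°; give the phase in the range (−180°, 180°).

At s = jω = j686:
zero (s+10): 10 + j686 → |·| = √(10²+686²) = √470696 ≈ 686.07, ∠ = arctan(686/10) ≈ 89.16°
zero (s+250): 250 + j686 → |·| = √(250²+686²) = √533096 ≈ 730.13, ∠ = arctan(686/250) ≈ 69.98°
pole (s+25): 25 + j686 → |·| = √(25²+686²) = √471221 ≈ 686.46, ∠ = arctan(686/25) ≈ 87.91°
pole (s+200): 200 + j686 → |·| = √(200²+686²) = √510596 ≈ 714.56, ∠ = arctan(686/200) ≈ 73.75°
|T| = 100 · 5.0092e+05 / 4.9052e+05 ≈ 102.12
Gain = 20 log₁₀(102.12) ≈ 40.18 dB
∠T = 159.14° − 161.66° = -2.52°

At s = jω = j802:
zero (s+10): 10 + j802 → |·| = √(10²+802²) = √643304 ≈ 802.06, ∠ = arctan(802/10) ≈ 89.29°
zero (s+250): 250 + j802 → |·| = √(250²+802²) = √705704 ≈ 840.06, ∠ = arctan(802/250) ≈ 72.69°
pole (s+25): 25 + j802 → |·| = √(25²+802²) = √643829 ≈ 802.39, ∠ = arctan(802/25) ≈ 88.21°
pole (s+200): 200 + j802 → |·| = √(200²+802²) = √683204 ≈ 826.56, ∠ = arctan(802/200) ≈ 76.00°
|T| = 100 · 6.7378e+05 / 6.6322e+05 ≈ 101.59
Gain = 20 log₁₀(101.59) ≈ 40.14 dB
∠T = 161.98° − 164.21° = -2.23°

ω = 686: 40.2 dB, -2.5°; ω = 802: 40.1 dB, -2.2°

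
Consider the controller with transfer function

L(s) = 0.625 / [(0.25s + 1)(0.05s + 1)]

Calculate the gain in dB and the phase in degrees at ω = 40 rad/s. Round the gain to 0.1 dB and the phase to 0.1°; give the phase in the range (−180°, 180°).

-31.1 dB, -147.7°

At ω = 40 rad/s:
pole (1 + j40·0.25) = 1 + j10 → |·| ≈ 10.05, ∠ ≈ 84.29°
pole (1 + j40·0.05) = 1 + j2 → |·| ≈ 2.2361, ∠ ≈ 63.43°
|L| = 0.625 · 1 / (10.05 · 2.2361) ≈ 0.027811
Gain = 20 log₁₀(0.027811) ≈ -31.12 dB
∠L = (0°) − (84.29° + 63.43°) = -147.72°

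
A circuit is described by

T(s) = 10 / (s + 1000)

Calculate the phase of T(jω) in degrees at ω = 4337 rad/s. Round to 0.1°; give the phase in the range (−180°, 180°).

-77.0°

At s = jω = j4337:
pole (s+1000): 1000 + j4337 → |·| = √(1000²+4337²) = √19809569 ≈ 4450.8, ∠ = arctan(4337/1000) ≈ 77.02°
∠T = 0.00° − 77.02° = -77.02°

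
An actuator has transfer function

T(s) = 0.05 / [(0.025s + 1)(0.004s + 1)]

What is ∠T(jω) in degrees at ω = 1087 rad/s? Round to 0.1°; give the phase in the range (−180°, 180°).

At ω = 1087 rad/s:
pole (1 + j1087·0.025) = 1 + j27.175 → |·| ≈ 27.193, ∠ ≈ 87.89°
pole (1 + j1087·0.004) = 1 + j4.348 → |·| ≈ 4.4615, ∠ ≈ 77.05°
∠T = (0°) − (87.89° + 77.05°) = -164.94°

-164.9°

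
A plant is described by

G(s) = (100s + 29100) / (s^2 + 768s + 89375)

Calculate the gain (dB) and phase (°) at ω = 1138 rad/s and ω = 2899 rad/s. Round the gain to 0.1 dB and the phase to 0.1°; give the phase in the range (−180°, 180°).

ω = 1138: -22.1 dB, -68.4°; ω = 2899: -29.4 dB, -80.7°

Substitute s = j1138:
Numerator: 100(j1138) + 29100 = 29100 + j113800
Denominator: (j1138)^2 + 768(j1138) + 89375 = -1205669 + j873984
|N| = √(29100² + 113800²) ≈ 1.1746e+05, ∠N ≈ 75.66°
|D| = √(1205669² + 873984²) ≈ 1.4891e+06, ∠D ≈ 144.06°
|G| = 1.1746e+05 / 1.4891e+06 ≈ 0.07888
Gain = 20 log₁₀(0.07888) ≈ -22.06 dB
∠G = 75.66° − 144.06° = -68.40°

Substitute s = j2899:
Numerator: 100(j2899) + 29100 = 29100 + j289900
Denominator: (j2899)^2 + 768(j2899) + 89375 = -8314826 + j2226432
|N| = √(29100² + 289900²) ≈ 2.9136e+05, ∠N ≈ 84.27°
|D| = √(8314826² + 2226432²) ≈ 8.6077e+06, ∠D ≈ 165.01°
|G| = 2.9136e+05 / 8.6077e+06 ≈ 0.033849
Gain = 20 log₁₀(0.033849) ≈ -29.41 dB
∠G = 84.27° − 165.01° = -80.74°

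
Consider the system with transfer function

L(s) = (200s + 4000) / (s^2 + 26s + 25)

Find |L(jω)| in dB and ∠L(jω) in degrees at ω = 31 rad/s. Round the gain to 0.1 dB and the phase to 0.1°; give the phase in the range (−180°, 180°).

Substitute s = j31:
Numerator: 200(j31) + 4000 = 4000 + j6200
Denominator: (j31)^2 + 26(j31) + 25 = -936 + j806
|N| = √(4000² + 6200²) ≈ 7378.3, ∠N ≈ 57.17°
|D| = √(936² + 806²) ≈ 1235.2, ∠D ≈ 139.27°
|L| = 7378.3 / 1235.2 ≈ 5.9734
Gain = 20 log₁₀(5.9734) ≈ 15.52 dB
∠L = 57.17° − 139.27° = -82.10°

15.5 dB, -82.1°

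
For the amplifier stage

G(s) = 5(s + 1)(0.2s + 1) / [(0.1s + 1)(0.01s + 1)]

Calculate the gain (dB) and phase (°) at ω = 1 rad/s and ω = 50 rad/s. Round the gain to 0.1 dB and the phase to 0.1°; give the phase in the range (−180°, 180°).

ω = 1: 17.1 dB, 50.0°; ω = 50: 52.9 dB, 67.9°

At ω = 1 rad/s:
zero (1 + j1·1) = 1 + j1 → |·| ≈ 1.4142, ∠ ≈ 45.00°
zero (1 + j1·0.2) = 1 + j0.2 → |·| ≈ 1.0198, ∠ ≈ 11.31°
pole (1 + j1·0.1) = 1 + j0.1 → |·| ≈ 1.005, ∠ ≈ 5.71°
pole (1 + j1·0.01) = 1 + j0.01 → |·| ≈ 1, ∠ ≈ 0.57°
|G| = 5 · 1.4142 · 1.0198 / (1.005 · 1) ≈ 7.1751
Gain = 20 log₁₀(7.1751) ≈ 17.12 dB
∠G = (45.00° + 11.31°) − (5.71° + 0.57°) = 50.03°

At ω = 50 rad/s:
zero (1 + j50·1) = 1 + j50 → |·| ≈ 50.01, ∠ ≈ 88.85°
zero (1 + j50·0.2) = 1 + j10 → |·| ≈ 10.05, ∠ ≈ 84.29°
pole (1 + j50·0.1) = 1 + j5 → |·| ≈ 5.099, ∠ ≈ 78.69°
pole (1 + j50·0.01) = 1 + j0.5 → |·| ≈ 1.118, ∠ ≈ 26.57°
|G| = 5 · 50.01 · 10.05 / (5.099 · 1.118) ≈ 440.82
Gain = 20 log₁₀(440.82) ≈ 52.89 dB
∠G = (88.85° + 84.29°) − (78.69° + 26.57°) = 67.88°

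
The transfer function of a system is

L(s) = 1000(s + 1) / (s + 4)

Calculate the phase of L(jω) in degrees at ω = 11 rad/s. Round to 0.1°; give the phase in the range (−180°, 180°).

At s = jω = j11:
zero (s+1): 1 + j11 → |·| = √(1²+11²) = √122 ≈ 11.045, ∠ = arctan(11/1) ≈ 84.81°
pole (s+4): 4 + j11 → |·| = √(4²+11²) = √137 ≈ 11.705, ∠ = arctan(11/4) ≈ 70.02°
∠L = 84.81° − 70.02° = 14.79°

14.8°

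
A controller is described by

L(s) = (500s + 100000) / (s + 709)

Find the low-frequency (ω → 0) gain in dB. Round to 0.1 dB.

L(0) = 100000 / 709 ≈ 141.04
20 log₁₀(141.04) ≈ 42.99 dB

43.0 dB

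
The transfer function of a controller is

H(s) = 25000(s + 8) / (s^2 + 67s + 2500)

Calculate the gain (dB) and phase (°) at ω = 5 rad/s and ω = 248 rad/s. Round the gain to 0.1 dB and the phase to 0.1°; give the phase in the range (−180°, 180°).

At s = jω = j5:
zero (s+8): 8 + j5 → |·| = √(8²+5²) = √89 ≈ 9.434, ∠ = arctan(5/8) ≈ 32.01°
quadratic: (j5)² + 67·j5 + 2500 = 2475 + j335 → |·| ≈ 2497.6, ∠ ≈ 7.71°
|H| = 25000 · 9.434 / 2497.6 ≈ 94.431
Gain = 20 log₁₀(94.431) ≈ 39.50 dB
∠H = 32.01° − 7.71° = 24.30°

At s = jω = j248:
zero (s+8): 8 + j248 → |·| = √(8²+248²) = √61568 ≈ 248.13, ∠ = arctan(248/8) ≈ 88.15°
quadratic: (j248)² + 67·j248 + 2500 = -59004 + j16616 → |·| ≈ 61299, ∠ ≈ 164.27°
|H| = 25000 · 248.13 / 61299 ≈ 101.2
Gain = 20 log₁₀(101.2) ≈ 40.10 dB
∠H = 88.15° − 164.27° = -76.12°

ω = 5: 39.5 dB, 24.3°; ω = 248: 40.1 dB, -76.1°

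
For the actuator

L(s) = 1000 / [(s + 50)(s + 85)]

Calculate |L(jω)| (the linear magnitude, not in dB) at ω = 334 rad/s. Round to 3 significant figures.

At s = jω = j334:
pole (s+50): 50 + j334 → |·| = √(50²+334²) = √114056 ≈ 337.72, ∠ = arctan(334/50) ≈ 81.49°
pole (s+85): 85 + j334 → |·| = √(85²+334²) = √118781 ≈ 344.65, ∠ = arctan(334/85) ≈ 75.72°
|L| = 1000 / 1.164e+05 ≈ 0.0085911

0.00859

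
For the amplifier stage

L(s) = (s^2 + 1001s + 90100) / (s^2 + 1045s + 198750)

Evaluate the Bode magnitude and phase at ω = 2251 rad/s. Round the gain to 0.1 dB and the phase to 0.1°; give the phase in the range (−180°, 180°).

0.1 dB, 1.4°

Substitute s = j2251:
Numerator: (j2251)^2 + 1001(j2251) + 90100 = -4976901 + j2253251
Denominator: (j2251)^2 + 1045(j2251) + 198750 = -4868251 + j2352295
|N| = √(4976901² + 2253251²) ≈ 5.4632e+06, ∠N ≈ 155.64°
|D| = √(4868251² + 2352295²) ≈ 5.4068e+06, ∠D ≈ 154.21°
|L| = 5.4632e+06 / 5.4068e+06 ≈ 1.0104
Gain = 20 log₁₀(1.0104) ≈ 0.09 dB
∠L = 155.64° − 154.21° = 1.43°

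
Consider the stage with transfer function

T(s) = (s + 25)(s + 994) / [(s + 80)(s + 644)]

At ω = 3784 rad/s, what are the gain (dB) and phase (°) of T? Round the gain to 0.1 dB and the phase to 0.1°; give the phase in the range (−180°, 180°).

At s = jω = j3784:
zero (s+25): 25 + j3784 → |·| = √(25²+3784²) = √14319281 ≈ 3784.1, ∠ = arctan(3784/25) ≈ 89.62°
zero (s+994): 994 + j3784 → |·| = √(994²+3784²) = √15306692 ≈ 3912.4, ∠ = arctan(3784/994) ≈ 75.28°
pole (s+80): 80 + j3784 → |·| = √(80²+3784²) = √14325056 ≈ 3784.8, ∠ = arctan(3784/80) ≈ 88.79°
pole (s+644): 644 + j3784 → |·| = √(644²+3784²) = √14733392 ≈ 3838.4, ∠ = arctan(3784/644) ≈ 80.34°
|T| = 1 · 1.4805e+07 / 1.4528e+07 ≈ 1.0191
Gain = 20 log₁₀(1.0191) ≈ 0.16 dB
∠T = 164.90° − 169.13° = -4.23°

0.2 dB, -4.2°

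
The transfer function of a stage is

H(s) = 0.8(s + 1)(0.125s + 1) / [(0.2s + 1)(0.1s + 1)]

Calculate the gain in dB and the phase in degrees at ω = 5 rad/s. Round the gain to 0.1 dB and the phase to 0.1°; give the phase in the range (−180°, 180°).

At ω = 5 rad/s:
zero (1 + j5·1) = 1 + j5 → |·| ≈ 5.099, ∠ ≈ 78.69°
zero (1 + j5·0.125) = 1 + j0.625 → |·| ≈ 1.1792, ∠ ≈ 32.01°
pole (1 + j5·0.2) = 1 + j1 → |·| ≈ 1.4142, ∠ ≈ 45.00°
pole (1 + j5·0.1) = 1 + j0.5 → |·| ≈ 1.118, ∠ ≈ 26.57°
|H| = 0.8 · 5.099 · 1.1792 / (1.4142 · 1.118) ≈ 3.0424
Gain = 20 log₁₀(3.0424) ≈ 9.66 dB
∠H = (78.69° + 32.01°) − (45.00° + 26.57°) = 39.13°

9.7 dB, 39.1°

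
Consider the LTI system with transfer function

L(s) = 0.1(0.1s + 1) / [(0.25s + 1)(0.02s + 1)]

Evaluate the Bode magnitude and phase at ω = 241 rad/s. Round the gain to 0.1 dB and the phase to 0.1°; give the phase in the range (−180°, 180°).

-41.8 dB, -79.7°

At ω = 241 rad/s:
zero (1 + j241·0.1) = 1 + j24.1 → |·| ≈ 24.121, ∠ ≈ 87.62°
pole (1 + j241·0.25) = 1 + j60.25 → |·| ≈ 60.258, ∠ ≈ 89.05°
pole (1 + j241·0.02) = 1 + j4.82 → |·| ≈ 4.9226, ∠ ≈ 78.28°
|L| = 0.1 · 24.121 / (60.258 · 4.9226) ≈ 0.0081318
Gain = 20 log₁₀(0.0081318) ≈ -41.80 dB
∠L = (87.62°) − (89.05° + 78.28°) = -79.71°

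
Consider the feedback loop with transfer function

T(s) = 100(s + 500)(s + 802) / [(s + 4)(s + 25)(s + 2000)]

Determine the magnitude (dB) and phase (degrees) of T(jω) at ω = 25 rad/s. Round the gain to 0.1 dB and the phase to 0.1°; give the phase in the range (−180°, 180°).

27.0 dB, -122.0°

At s = jω = j25:
zero (s+500): 500 + j25 → |·| = √(500²+25²) = √250625 ≈ 500.62, ∠ = arctan(25/500) ≈ 2.86°
zero (s+802): 802 + j25 → |·| = √(802²+25²) = √643829 ≈ 802.39, ∠ = arctan(25/802) ≈ 1.79°
pole (s+4): 4 + j25 → |·| = √(4²+25²) = √641 ≈ 25.318, ∠ = arctan(25/4) ≈ 80.91°
pole (s+25): 25 + j25 → |·| = √(25²+25²) = √1250 ≈ 35.355, ∠ = arctan(25/25) ≈ 45.00°
pole (s+2000): 2000 + j25 → |·| = √(2000²+25²) = √4000625 ≈ 2000.2, ∠ = arctan(25/2000) ≈ 0.72°
|T| = 100 · 4.0169e+05 / 1.7904e+06 ≈ 22.436
Gain = 20 log₁₀(22.436) ≈ 27.02 dB
∠T = 4.65° − 126.63° = -121.98°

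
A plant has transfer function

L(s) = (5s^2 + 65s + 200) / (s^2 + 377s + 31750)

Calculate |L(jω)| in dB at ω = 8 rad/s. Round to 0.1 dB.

Substitute s = j8:
Numerator: 5(j8)^2 + 65(j8) + 200 = -120 + j520
Denominator: (j8)^2 + 377(j8) + 31750 = 31686 + j3016
|N| = √(120² + 520²) ≈ 533.67, ∠N ≈ 102.99°
|D| = √(31686² + 3016²) ≈ 31829, ∠D ≈ 5.44°
|L| = 533.67 / 31829 ≈ 0.016767
Gain = 20 log₁₀(0.016767) ≈ -35.51 dB

-35.5 dB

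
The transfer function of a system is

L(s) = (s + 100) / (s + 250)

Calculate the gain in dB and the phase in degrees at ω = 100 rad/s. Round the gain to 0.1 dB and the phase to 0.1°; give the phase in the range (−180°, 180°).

-5.6 dB, 23.2°

Substitute s = j100:
Numerator: (j100) + 100 = 100 + j100
Denominator: (j100) + 250 = 250 + j100
|N| = √(100² + 100²) ≈ 141.42, ∠N ≈ 45.00°
|D| = √(250² + 100²) ≈ 269.26, ∠D ≈ 21.80°
|L| = 141.42 / 269.26 ≈ 0.52522
Gain = 20 log₁₀(0.52522) ≈ -5.59 dB
∠L = 45.00° − 21.80° = 23.20°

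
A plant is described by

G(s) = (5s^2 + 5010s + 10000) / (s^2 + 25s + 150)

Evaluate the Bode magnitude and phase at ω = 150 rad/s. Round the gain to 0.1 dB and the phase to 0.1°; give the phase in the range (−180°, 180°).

30.5 dB, -72.7°

Substitute s = j150:
Numerator: 5(j150)^2 + 5010(j150) + 10000 = -102500 + j751500
Denominator: (j150)^2 + 25(j150) + 150 = -22350 + j3750
|N| = √(102500² + 751500²) ≈ 7.5846e+05, ∠N ≈ 97.77°
|D| = √(22350² + 3750²) ≈ 22662, ∠D ≈ 170.48°
|G| = 7.5846e+05 / 22662 ≈ 33.468
Gain = 20 log₁₀(33.468) ≈ 30.49 dB
∠G = 97.77° − 170.48° = -72.71°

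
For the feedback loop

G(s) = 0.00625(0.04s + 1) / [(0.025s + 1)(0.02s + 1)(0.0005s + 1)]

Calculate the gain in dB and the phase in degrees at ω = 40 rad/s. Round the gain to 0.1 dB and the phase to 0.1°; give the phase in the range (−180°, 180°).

At ω = 40 rad/s:
zero (1 + j40·0.04) = 1 + j1.6 → |·| ≈ 1.8868, ∠ ≈ 57.99°
pole (1 + j40·0.025) = 1 + j1 → |·| ≈ 1.4142, ∠ ≈ 45.00°
pole (1 + j40·0.02) = 1 + j0.8 → |·| ≈ 1.2806, ∠ ≈ 38.66°
pole (1 + j40·0.0005) = 1 + j0.02 → |·| ≈ 1.0002, ∠ ≈ 1.15°
|G| = 0.00625 · 1.8868 / (1.4142 · 1.2806 · 1.0002) ≈ 0.0065102
Gain = 20 log₁₀(0.0065102) ≈ -43.73 dB
∠G = (57.99°) − (45.00° + 38.66° + 1.15°) = -26.82°

-43.7 dB, -26.8°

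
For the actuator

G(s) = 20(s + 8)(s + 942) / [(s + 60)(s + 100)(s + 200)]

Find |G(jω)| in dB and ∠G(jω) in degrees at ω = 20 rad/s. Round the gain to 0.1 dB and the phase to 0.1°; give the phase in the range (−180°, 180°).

-10.1 dB, 34.0°

At s = jω = j20:
zero (s+8): 8 + j20 → |·| = √(8²+20²) = √464 ≈ 21.541, ∠ = arctan(20/8) ≈ 68.20°
zero (s+942): 942 + j20 → |·| = √(942²+20²) = √887764 ≈ 942.21, ∠ = arctan(20/942) ≈ 1.22°
pole (s+60): 60 + j20 → |·| = √(60²+20²) = √4000 ≈ 63.246, ∠ = arctan(20/60) ≈ 18.43°
pole (s+100): 100 + j20 → |·| = √(100²+20²) = √10400 ≈ 101.98, ∠ = arctan(20/100) ≈ 11.31°
pole (s+200): 200 + j20 → |·| = √(200²+20²) = √40400 ≈ 201, ∠ = arctan(20/200) ≈ 5.71°
|G| = 20 · 20296 / 1.2964e+06 ≈ 0.31311
Gain = 20 log₁₀(0.31311) ≈ -10.09 dB
∠G = 69.42° − 35.45° = 33.97°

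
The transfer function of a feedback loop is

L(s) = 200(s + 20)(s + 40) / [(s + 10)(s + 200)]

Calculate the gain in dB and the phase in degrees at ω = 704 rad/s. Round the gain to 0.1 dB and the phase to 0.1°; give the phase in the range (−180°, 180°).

At s = jω = j704:
zero (s+20): 20 + j704 → |·| = √(20²+704²) = √496016 ≈ 704.28, ∠ = arctan(704/20) ≈ 88.37°
zero (s+40): 40 + j704 → |·| = √(40²+704²) = √497216 ≈ 705.14, ∠ = arctan(704/40) ≈ 86.75°
pole (s+10): 10 + j704 → |·| = √(10²+704²) = √495716 ≈ 704.07, ∠ = arctan(704/10) ≈ 89.19°
pole (s+200): 200 + j704 → |·| = √(200²+704²) = √535616 ≈ 731.86, ∠ = arctan(704/200) ≈ 74.14°
|L| = 200 · 4.9662e+05 / 5.1528e+05 ≈ 192.76
Gain = 20 log₁₀(192.76) ≈ 45.70 dB
∠L = 175.12° − 163.33° = 11.79°

45.7 dB, 11.8°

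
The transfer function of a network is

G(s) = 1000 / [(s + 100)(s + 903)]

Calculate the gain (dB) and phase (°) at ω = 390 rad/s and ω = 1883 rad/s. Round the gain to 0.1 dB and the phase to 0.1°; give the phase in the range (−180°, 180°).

ω = 390: -52.0 dB, -99.0°; ω = 1883: -71.9 dB, -151.3°

At s = jω = j390:
pole (s+100): 100 + j390 → |·| = √(100²+390²) = √162100 ≈ 402.62, ∠ = arctan(390/100) ≈ 75.62°
pole (s+903): 903 + j390 → |·| = √(903²+390²) = √967509 ≈ 983.62, ∠ = arctan(390/903) ≈ 23.36°
|G| = 1000 / 3.9603e+05 ≈ 0.0025251
Gain = 20 log₁₀(0.0025251) ≈ -51.95 dB
∠G = 0.00° − 98.98° = -98.98°

At s = jω = j1883:
pole (s+100): 100 + j1883 → |·| = √(100²+1883²) = √3555689 ≈ 1885.7, ∠ = arctan(1883/100) ≈ 86.96°
pole (s+903): 903 + j1883 → |·| = √(903²+1883²) = √4361098 ≈ 2088.3, ∠ = arctan(1883/903) ≈ 64.38°
|G| = 1000 / 3.9379e+06 ≈ 0.00025394
Gain = 20 log₁₀(0.00025394) ≈ -71.91 dB
∠G = 0.00° − 151.34° = -151.34°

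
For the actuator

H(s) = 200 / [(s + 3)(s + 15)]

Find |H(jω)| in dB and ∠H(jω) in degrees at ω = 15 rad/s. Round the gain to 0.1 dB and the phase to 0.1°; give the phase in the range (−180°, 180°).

At s = jω = j15:
pole (s+3): 3 + j15 → |·| = √(3²+15²) = √234 ≈ 15.297, ∠ = arctan(15/3) ≈ 78.69°
pole (s+15): 15 + j15 → |·| = √(15²+15²) = √450 ≈ 21.213, ∠ = arctan(15/15) ≈ 45.00°
|H| = 200 / 324.5 ≈ 0.61633
Gain = 20 log₁₀(0.61633) ≈ -4.20 dB
∠H = 0.00° − 123.69° = -123.69°

-4.2 dB, -123.7°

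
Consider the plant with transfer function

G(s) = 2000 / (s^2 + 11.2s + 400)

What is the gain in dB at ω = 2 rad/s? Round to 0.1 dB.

14.1 dB

At s = jω = j2:
quadratic: (j2)² + 11.2·j2 + 400 = 396 + j22.4 → |·| ≈ 396.63, ∠ ≈ 3.24°
|G| = 2000 / 396.63 ≈ 5.0425
Gain = 20 log₁₀(5.0425) ≈ 14.05 dB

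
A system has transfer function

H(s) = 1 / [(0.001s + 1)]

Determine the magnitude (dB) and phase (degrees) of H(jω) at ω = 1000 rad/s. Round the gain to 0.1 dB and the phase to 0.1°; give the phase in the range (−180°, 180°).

At ω = 1000 rad/s:
pole (1 + j1000·0.001) = 1 + j1 → |·| ≈ 1.4142, ∠ ≈ 45.00°
|H| = 1 · 1 / (1.4142) ≈ 0.70711
Gain = 20 log₁₀(0.70711) ≈ -3.01 dB
∠H = (0°) − (45.00°) = -45.00°

-3.0 dB, -45.0°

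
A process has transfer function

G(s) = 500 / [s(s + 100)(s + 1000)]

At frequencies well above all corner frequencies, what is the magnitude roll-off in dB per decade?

Each pole contributes −20 dB/decade at high frequency; each zero contributes +20 dB/decade.
Net: 0 zero(s) − 3 pole(s) → -60 dB/decade.

-60 dB/decade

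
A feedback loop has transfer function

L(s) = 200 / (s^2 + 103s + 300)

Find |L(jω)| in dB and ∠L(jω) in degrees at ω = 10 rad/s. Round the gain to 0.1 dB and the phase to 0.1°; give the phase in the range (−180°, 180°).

-14.4 dB, -79.0°

Substitute s = j10:
Numerator: 200 = 200 + j0
Denominator: (j10)^2 + 103(j10) + 300 = 200 + j1030
|N| = √(200² + 0²) ≈ 200, ∠N ≈ 0.00°
|D| = √(200² + 1030²) ≈ 1049.2, ∠D ≈ 79.01°
|L| = 200 / 1049.2 ≈ 0.19062
Gain = 20 log₁₀(0.19062) ≈ -14.40 dB
∠L = 0.00° − 79.01° = -79.01°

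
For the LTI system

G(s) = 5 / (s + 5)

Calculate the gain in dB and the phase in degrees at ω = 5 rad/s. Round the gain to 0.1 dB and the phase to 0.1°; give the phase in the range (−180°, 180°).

-3.0 dB, -45.0°

Substitute s = j5:
Numerator: 5 = 5 + j0
Denominator: (j5) + 5 = 5 + j5
|N| = √(5² + 0²) ≈ 5, ∠N ≈ 0.00°
|D| = √(5² + 5²) ≈ 7.0711, ∠D ≈ 45.00°
|G| = 5 / 7.0711 ≈ 0.7071
Gain = 20 log₁₀(0.7071) ≈ -3.01 dB
∠G = 0.00° − 45.00° = -45.00°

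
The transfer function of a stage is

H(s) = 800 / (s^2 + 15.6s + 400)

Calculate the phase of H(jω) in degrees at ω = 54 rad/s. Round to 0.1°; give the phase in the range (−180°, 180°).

-161.5°

At s = jω = j54:
quadratic: (j54)² + 15.6·j54 + 400 = -2516 + j842.4 → |·| ≈ 2653.3, ∠ ≈ 161.49°
∠H = 0.00° − 161.49° = -161.49°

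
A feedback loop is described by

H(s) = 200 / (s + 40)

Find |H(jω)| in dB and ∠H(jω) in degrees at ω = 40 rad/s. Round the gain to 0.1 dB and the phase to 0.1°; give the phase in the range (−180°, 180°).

11.0 dB, -45.0°

At s = jω = j40:
pole (s+40): 40 + j40 → |·| = √(40²+40²) = √3200 ≈ 56.569, ∠ = arctan(40/40) ≈ 45.00°
|H| = 200 / 56.569 ≈ 3.5355
Gain = 20 log₁₀(3.5355) ≈ 10.97 dB
∠H = 0.00° − 45.00° = -45.00°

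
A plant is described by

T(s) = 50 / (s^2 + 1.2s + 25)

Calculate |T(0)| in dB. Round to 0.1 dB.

6.0 dB

T(0) = 50 / 25 = 2
20 log₁₀(2) ≈ 6.02 dB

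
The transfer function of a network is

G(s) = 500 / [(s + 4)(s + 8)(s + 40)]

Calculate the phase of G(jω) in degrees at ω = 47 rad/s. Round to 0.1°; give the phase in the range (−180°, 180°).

At s = jω = j47:
pole (s+4): 4 + j47 → |·| = √(4²+47²) = √2225 ≈ 47.17, ∠ = arctan(47/4) ≈ 85.14°
pole (s+8): 8 + j47 → |·| = √(8²+47²) = √2273 ≈ 47.676, ∠ = arctan(47/8) ≈ 80.34°
pole (s+40): 40 + j47 → |·| = √(40²+47²) = √3809 ≈ 61.717, ∠ = arctan(47/40) ≈ 49.60°
∠G = 0.00° − 215.08° = -215.08° ≡ 144.92° (principal value)

144.9°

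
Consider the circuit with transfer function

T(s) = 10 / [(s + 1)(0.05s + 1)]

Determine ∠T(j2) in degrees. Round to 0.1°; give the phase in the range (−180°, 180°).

-69.1°

At ω = 2 rad/s:
pole (1 + j2·1) = 1 + j2 → |·| ≈ 2.2361, ∠ ≈ 63.43°
pole (1 + j2·0.05) = 1 + j0.1 → |·| ≈ 1.005, ∠ ≈ 5.71°
∠T = (0°) − (63.43° + 5.71°) = -69.14°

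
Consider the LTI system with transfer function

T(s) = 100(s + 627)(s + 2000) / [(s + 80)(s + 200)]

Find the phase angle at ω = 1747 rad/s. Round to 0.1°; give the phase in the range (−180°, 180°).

-59.5°

At s = jω = j1747:
zero (s+627): 627 + j1747 → |·| = √(627²+1747²) = √3445138 ≈ 1856.1, ∠ = arctan(1747/627) ≈ 70.26°
zero (s+2000): 2000 + j1747 → |·| = √(2000²+1747²) = √7052009 ≈ 2655.6, ∠ = arctan(1747/2000) ≈ 41.14°
pole (s+80): 80 + j1747 → |·| = √(80²+1747²) = √3058409 ≈ 1748.8, ∠ = arctan(1747/80) ≈ 87.38°
pole (s+200): 200 + j1747 → |·| = √(200²+1747²) = √3092009 ≈ 1758.4, ∠ = arctan(1747/200) ≈ 83.47°
∠T = 111.40° − 170.85° = -59.45°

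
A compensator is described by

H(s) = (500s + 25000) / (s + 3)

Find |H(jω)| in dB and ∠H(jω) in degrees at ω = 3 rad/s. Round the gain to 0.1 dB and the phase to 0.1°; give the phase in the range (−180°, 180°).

75.4 dB, -41.6°

Substitute s = j3:
Numerator: 500(j3) + 25000 = 25000 + j1500
Denominator: (j3) + 3 = 3 + j3
|N| = √(25000² + 1500²) ≈ 25045, ∠N ≈ 3.43°
|D| = √(3² + 3²) ≈ 4.2426, ∠D ≈ 45.00°
|H| = 25045 / 4.2426 ≈ 5903.2
Gain = 20 log₁₀(5903.2) ≈ 75.42 dB
∠H = 3.43° − 45.00° = -41.57°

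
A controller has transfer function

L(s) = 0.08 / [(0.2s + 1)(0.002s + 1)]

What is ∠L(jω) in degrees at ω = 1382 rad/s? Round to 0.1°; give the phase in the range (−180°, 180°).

-159.9°

At ω = 1382 rad/s:
pole (1 + j1382·0.2) = 1 + j276.4 → |·| ≈ 276.4, ∠ ≈ 89.79°
pole (1 + j1382·0.002) = 1 + j2.764 → |·| ≈ 2.9393, ∠ ≈ 70.11°
∠L = (0°) − (89.79° + 70.11°) = -159.90°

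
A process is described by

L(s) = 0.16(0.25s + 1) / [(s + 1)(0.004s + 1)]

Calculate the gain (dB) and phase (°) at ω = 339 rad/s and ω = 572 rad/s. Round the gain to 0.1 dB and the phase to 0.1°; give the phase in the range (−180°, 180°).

ω = 339: -32.5 dB, -54.1°; ω = 572: -35.9 dB, -66.7°

At ω = 339 rad/s:
zero (1 + j339·0.25) = 1 + j84.75 → |·| ≈ 84.756, ∠ ≈ 89.32°
pole (1 + j339·1) = 1 + j339 → |·| ≈ 339, ∠ ≈ 89.83°
pole (1 + j339·0.004) = 1 + j1.356 → |·| ≈ 1.6849, ∠ ≈ 53.59°
|L| = 0.16 · 84.756 / (339 · 1.6849) ≈ 0.023742
Gain = 20 log₁₀(0.023742) ≈ -32.49 dB
∠L = (89.32°) − (89.83° + 53.59°) = -54.10°

At ω = 572 rad/s:
zero (1 + j572·0.25) = 1 + j143 → |·| ≈ 143, ∠ ≈ 89.60°
pole (1 + j572·1) = 1 + j572 → |·| ≈ 572, ∠ ≈ 89.90°
pole (1 + j572·0.004) = 1 + j2.288 → |·| ≈ 2.497, ∠ ≈ 66.39°
|L| = 0.16 · 143 / (572 · 2.497) ≈ 0.016019
Gain = 20 log₁₀(0.016019) ≈ -35.91 dB
∠L = (89.60°) − (89.90° + 66.39°) = -66.69°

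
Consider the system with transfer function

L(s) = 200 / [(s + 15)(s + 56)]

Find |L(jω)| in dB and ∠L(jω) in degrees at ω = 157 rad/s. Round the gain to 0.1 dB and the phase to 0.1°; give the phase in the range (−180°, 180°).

At s = jω = j157:
pole (s+15): 15 + j157 → |·| = √(15²+157²) = √24874 ≈ 157.71, ∠ = arctan(157/15) ≈ 84.54°
pole (s+56): 56 + j157 → |·| = √(56²+157²) = √27785 ≈ 166.69, ∠ = arctan(157/56) ≈ 70.37°
|L| = 200 / 26289 ≈ 0.0076077
Gain = 20 log₁₀(0.0076077) ≈ -42.37 dB
∠L = 0.00° − 154.91° = -154.91°

-42.4 dB, -154.9°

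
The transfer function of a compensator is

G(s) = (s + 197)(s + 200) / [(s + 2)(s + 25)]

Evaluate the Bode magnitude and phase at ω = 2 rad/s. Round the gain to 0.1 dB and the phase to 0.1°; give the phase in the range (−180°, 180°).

54.9 dB, -48.4°

At s = jω = j2:
zero (s+197): 197 + j2 → |·| = √(197²+2²) = √38813 ≈ 197.01, ∠ = arctan(2/197) ≈ 0.58°
zero (s+200): 200 + j2 → |·| = √(200²+2²) = √40004 ≈ 200.01, ∠ = arctan(2/200) ≈ 0.57°
pole (s+2): 2 + j2 → |·| = √(2²+2²) = √8 ≈ 2.8284, ∠ = arctan(2/2) ≈ 45.00°
pole (s+25): 25 + j2 → |·| = √(25²+2²) = √629 ≈ 25.08, ∠ = arctan(2/25) ≈ 4.57°
|G| = 1 · 39404 / 70.936 ≈ 555.49
Gain = 20 log₁₀(555.49) ≈ 54.89 dB
∠G = 1.15° − 49.57° = -48.42°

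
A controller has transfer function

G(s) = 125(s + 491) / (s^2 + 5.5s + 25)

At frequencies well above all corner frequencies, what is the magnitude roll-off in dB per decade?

-20 dB/decade

Each pole contributes −20 dB/decade at high frequency; each zero contributes +20 dB/decade.
Net: 1 zero(s) − 2 pole(s) → -20 dB/decade.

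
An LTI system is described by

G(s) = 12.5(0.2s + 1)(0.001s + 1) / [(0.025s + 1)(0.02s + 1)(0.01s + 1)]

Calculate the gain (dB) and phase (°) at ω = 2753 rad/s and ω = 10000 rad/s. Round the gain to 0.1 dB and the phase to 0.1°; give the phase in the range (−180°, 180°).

At ω = 2753 rad/s:
zero (1 + j2753·0.2) = 1 + j550.6 → |·| ≈ 550.6, ∠ ≈ 89.90°
zero (1 + j2753·0.001) = 1 + j2.753 → |·| ≈ 2.929, ∠ ≈ 70.04°
pole (1 + j2753·0.025) = 1 + j68.825 → |·| ≈ 68.832, ∠ ≈ 89.17°
pole (1 + j2753·0.02) = 1 + j55.06 → |·| ≈ 55.069, ∠ ≈ 88.96°
pole (1 + j2753·0.01) = 1 + j27.53 → |·| ≈ 27.548, ∠ ≈ 87.92°
|G| = 12.5 · 550.6 · 2.929 / (68.832 · 55.069 · 27.548) ≈ 0.19305
Gain = 20 log₁₀(0.19305) ≈ -14.29 dB
∠G = (89.90° + 70.04°) − (89.17° + 88.96° + 87.92°) = -106.11°

At ω = 10000 rad/s:
zero (1 + j10000·0.2) = 1 + j2000 → |·| ≈ 2000, ∠ ≈ 89.97°
zero (1 + j10000·0.001) = 1 + j10 → |·| ≈ 10.05, ∠ ≈ 84.29°
pole (1 + j10000·0.025) = 1 + j250 → |·| ≈ 250, ∠ ≈ 89.77°
pole (1 + j10000·0.02) = 1 + j200 → |·| ≈ 200, ∠ ≈ 89.71°
pole (1 + j10000·0.01) = 1 + j100 → |·| ≈ 100, ∠ ≈ 89.43°
|G| = 12.5 · 2000 · 10.05 / (250 · 200 · 100) ≈ 0.05025
Gain = 20 log₁₀(0.05025) ≈ -25.98 dB
∠G = (89.97° + 84.29°) − (89.77° + 89.71° + 89.43°) = -94.65°

ω = 2753: -14.3 dB, -106.1°; ω = 10000: -26.0 dB, -94.7°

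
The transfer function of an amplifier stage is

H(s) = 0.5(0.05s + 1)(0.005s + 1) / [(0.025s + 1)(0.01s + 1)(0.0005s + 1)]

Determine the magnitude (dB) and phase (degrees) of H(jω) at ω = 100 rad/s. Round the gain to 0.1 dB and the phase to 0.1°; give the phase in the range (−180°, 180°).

-2.5 dB, -10.8°

At ω = 100 rad/s:
zero (1 + j100·0.05) = 1 + j5 → |·| ≈ 5.099, ∠ ≈ 78.69°
zero (1 + j100·0.005) = 1 + j0.5 → |·| ≈ 1.118, ∠ ≈ 26.57°
pole (1 + j100·0.025) = 1 + j2.5 → |·| ≈ 2.6926, ∠ ≈ 68.20°
pole (1 + j100·0.01) = 1 + j1 → |·| ≈ 1.4142, ∠ ≈ 45.00°
pole (1 + j100·0.0005) = 1 + j0.05 → |·| ≈ 1.0012, ∠ ≈ 2.86°
|H| = 0.5 · 5.099 · 1.118 / (2.6926 · 1.4142 · 1.0012) ≈ 0.74764
Gain = 20 log₁₀(0.74764) ≈ -2.53 dB
∠H = (78.69° + 26.57°) − (68.20° + 45.00° + 2.86°) = -10.80°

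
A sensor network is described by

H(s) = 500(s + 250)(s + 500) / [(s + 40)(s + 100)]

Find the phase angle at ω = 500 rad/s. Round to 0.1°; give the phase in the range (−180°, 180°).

At s = jω = j500:
zero (s+250): 250 + j500 → |·| = √(250²+500²) = √312500 ≈ 559.02, ∠ = arctan(500/250) ≈ 63.43°
zero (s+500): 500 + j500 → |·| = √(500²+500²) = √500000 ≈ 707.11, ∠ = arctan(500/500) ≈ 45.00°
pole (s+40): 40 + j500 → |·| = √(40²+500²) = √251600 ≈ 501.6, ∠ = arctan(500/40) ≈ 85.43°
pole (s+100): 100 + j500 → |·| = √(100²+500²) = √260000 ≈ 509.9, ∠ = arctan(500/100) ≈ 78.69°
∠H = 108.43° − 164.12° = -55.69°

-55.7°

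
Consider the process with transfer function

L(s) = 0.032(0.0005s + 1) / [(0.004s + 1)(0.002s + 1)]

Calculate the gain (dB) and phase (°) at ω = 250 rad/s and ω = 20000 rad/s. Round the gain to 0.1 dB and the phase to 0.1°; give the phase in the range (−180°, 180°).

ω = 250: -33.8 dB, -64.4°; ω = 20000: -80.0 dB, -93.6°

At ω = 250 rad/s:
zero (1 + j250·0.0005) = 1 + j0.125 → |·| ≈ 1.0078, ∠ ≈ 7.13°
pole (1 + j250·0.004) = 1 + j1 → |·| ≈ 1.4142, ∠ ≈ 45.00°
pole (1 + j250·0.002) = 1 + j0.5 → |·| ≈ 1.118, ∠ ≈ 26.57°
|L| = 0.032 · 1.0078 / (1.4142 · 1.118) ≈ 0.020397
Gain = 20 log₁₀(0.020397) ≈ -33.81 dB
∠L = (7.13°) − (45.00° + 26.57°) = -64.44°

At ω = 20000 rad/s:
zero (1 + j20000·0.0005) = 1 + j10 → |·| ≈ 10.05, ∠ ≈ 84.29°
pole (1 + j20000·0.004) = 1 + j80 → |·| ≈ 80.006, ∠ ≈ 89.28°
pole (1 + j20000·0.002) = 1 + j40 → |·| ≈ 40.012, ∠ ≈ 88.57°
|L| = 0.032 · 10.05 / (80.006 · 40.012) ≈ 0.00010046
Gain = 20 log₁₀(0.00010046) ≈ -79.96 dB
∠L = (84.29°) − (89.28° + 88.57°) = -93.56°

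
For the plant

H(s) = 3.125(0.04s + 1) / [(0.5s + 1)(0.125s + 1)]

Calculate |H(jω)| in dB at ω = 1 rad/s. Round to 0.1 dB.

At ω = 1 rad/s:
zero (1 + j1·0.04) = 1 + j0.04 → |·| ≈ 1.0008, ∠ ≈ 2.29°
pole (1 + j1·0.5) = 1 + j0.5 → |·| ≈ 1.118, ∠ ≈ 26.57°
pole (1 + j1·0.125) = 1 + j0.125 → |·| ≈ 1.0078, ∠ ≈ 7.13°
|H| = 3.125 · 1.0008 / (1.118 · 1.0078) ≈ 2.7758
Gain = 20 log₁₀(2.7758) ≈ 8.87 dB

8.9 dB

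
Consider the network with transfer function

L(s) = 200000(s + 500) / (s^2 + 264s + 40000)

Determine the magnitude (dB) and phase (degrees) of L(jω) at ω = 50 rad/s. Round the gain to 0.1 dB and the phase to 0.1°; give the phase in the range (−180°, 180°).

68.1 dB, -13.7°

At s = jω = j50:
zero (s+500): 500 + j50 → |·| = √(500²+50²) = √252500 ≈ 502.49, ∠ = arctan(50/500) ≈ 5.71°
quadratic: (j50)² + 264·j50 + 40000 = 37500 + j13200 → |·| ≈ 39755, ∠ ≈ 19.39°
|L| = 200000 · 502.49 / 39755 ≈ 2527.9
Gain = 20 log₁₀(2527.9) ≈ 68.06 dB
∠L = 5.71° − 19.39° = -13.68°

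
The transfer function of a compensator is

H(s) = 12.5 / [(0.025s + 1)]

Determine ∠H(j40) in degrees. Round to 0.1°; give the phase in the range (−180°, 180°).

-45.0°

At ω = 40 rad/s:
pole (1 + j40·0.025) = 1 + j1 → |·| ≈ 1.4142, ∠ ≈ 45.00°
∠H = (0°) − (45.00°) = -45.00°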